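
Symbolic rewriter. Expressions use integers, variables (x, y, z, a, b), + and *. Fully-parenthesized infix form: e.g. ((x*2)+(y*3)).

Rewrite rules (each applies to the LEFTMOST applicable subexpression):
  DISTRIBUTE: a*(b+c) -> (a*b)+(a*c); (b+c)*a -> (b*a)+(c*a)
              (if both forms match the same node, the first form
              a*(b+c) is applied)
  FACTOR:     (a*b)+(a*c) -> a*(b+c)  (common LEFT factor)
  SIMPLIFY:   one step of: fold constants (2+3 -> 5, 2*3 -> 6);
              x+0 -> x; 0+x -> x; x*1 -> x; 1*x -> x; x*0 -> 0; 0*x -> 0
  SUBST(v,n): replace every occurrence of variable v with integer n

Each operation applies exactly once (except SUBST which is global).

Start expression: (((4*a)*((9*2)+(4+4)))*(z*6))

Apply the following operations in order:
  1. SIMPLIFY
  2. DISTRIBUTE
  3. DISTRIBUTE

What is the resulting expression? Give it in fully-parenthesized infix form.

Start: (((4*a)*((9*2)+(4+4)))*(z*6))
Apply SIMPLIFY at LRL (target: (9*2)): (((4*a)*((9*2)+(4+4)))*(z*6)) -> (((4*a)*(18+(4+4)))*(z*6))
Apply DISTRIBUTE at L (target: ((4*a)*(18+(4+4)))): (((4*a)*(18+(4+4)))*(z*6)) -> ((((4*a)*18)+((4*a)*(4+4)))*(z*6))
Apply DISTRIBUTE at root (target: ((((4*a)*18)+((4*a)*(4+4)))*(z*6))): ((((4*a)*18)+((4*a)*(4+4)))*(z*6)) -> ((((4*a)*18)*(z*6))+(((4*a)*(4+4))*(z*6)))

Answer: ((((4*a)*18)*(z*6))+(((4*a)*(4+4))*(z*6)))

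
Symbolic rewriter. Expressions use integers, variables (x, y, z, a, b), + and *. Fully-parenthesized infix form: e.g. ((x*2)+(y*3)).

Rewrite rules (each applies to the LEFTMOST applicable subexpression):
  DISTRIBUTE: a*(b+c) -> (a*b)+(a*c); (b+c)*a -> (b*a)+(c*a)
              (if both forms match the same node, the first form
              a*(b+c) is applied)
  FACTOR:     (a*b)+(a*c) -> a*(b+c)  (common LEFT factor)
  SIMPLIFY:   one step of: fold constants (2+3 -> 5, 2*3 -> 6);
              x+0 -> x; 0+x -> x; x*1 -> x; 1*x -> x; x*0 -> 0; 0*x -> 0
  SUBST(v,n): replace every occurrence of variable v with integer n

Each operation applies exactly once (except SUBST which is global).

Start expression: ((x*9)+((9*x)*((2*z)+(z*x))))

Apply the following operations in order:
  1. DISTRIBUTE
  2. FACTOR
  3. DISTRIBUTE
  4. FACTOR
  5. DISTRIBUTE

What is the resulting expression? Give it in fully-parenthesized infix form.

Answer: ((x*9)+(((9*x)*(2*z))+((9*x)*(z*x))))

Derivation:
Start: ((x*9)+((9*x)*((2*z)+(z*x))))
Apply DISTRIBUTE at R (target: ((9*x)*((2*z)+(z*x)))): ((x*9)+((9*x)*((2*z)+(z*x)))) -> ((x*9)+(((9*x)*(2*z))+((9*x)*(z*x))))
Apply FACTOR at R (target: (((9*x)*(2*z))+((9*x)*(z*x)))): ((x*9)+(((9*x)*(2*z))+((9*x)*(z*x)))) -> ((x*9)+((9*x)*((2*z)+(z*x))))
Apply DISTRIBUTE at R (target: ((9*x)*((2*z)+(z*x)))): ((x*9)+((9*x)*((2*z)+(z*x)))) -> ((x*9)+(((9*x)*(2*z))+((9*x)*(z*x))))
Apply FACTOR at R (target: (((9*x)*(2*z))+((9*x)*(z*x)))): ((x*9)+(((9*x)*(2*z))+((9*x)*(z*x)))) -> ((x*9)+((9*x)*((2*z)+(z*x))))
Apply DISTRIBUTE at R (target: ((9*x)*((2*z)+(z*x)))): ((x*9)+((9*x)*((2*z)+(z*x)))) -> ((x*9)+(((9*x)*(2*z))+((9*x)*(z*x))))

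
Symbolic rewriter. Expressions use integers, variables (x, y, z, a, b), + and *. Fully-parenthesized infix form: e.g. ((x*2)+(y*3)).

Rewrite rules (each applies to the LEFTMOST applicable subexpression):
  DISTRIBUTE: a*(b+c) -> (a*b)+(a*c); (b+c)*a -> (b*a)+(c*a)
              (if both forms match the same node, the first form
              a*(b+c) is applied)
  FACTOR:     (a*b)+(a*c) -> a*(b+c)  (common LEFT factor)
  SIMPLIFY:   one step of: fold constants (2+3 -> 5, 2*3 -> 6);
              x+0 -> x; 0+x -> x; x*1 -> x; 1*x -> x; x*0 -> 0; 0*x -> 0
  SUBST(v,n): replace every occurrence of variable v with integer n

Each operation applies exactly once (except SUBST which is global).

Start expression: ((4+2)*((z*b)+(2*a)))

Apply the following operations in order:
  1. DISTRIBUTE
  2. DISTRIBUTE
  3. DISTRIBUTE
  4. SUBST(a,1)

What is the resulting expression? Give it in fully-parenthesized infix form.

Answer: (((4*(z*b))+(2*(z*b)))+((4*(2*1))+(2*(2*1))))

Derivation:
Start: ((4+2)*((z*b)+(2*a)))
Apply DISTRIBUTE at root (target: ((4+2)*((z*b)+(2*a)))): ((4+2)*((z*b)+(2*a))) -> (((4+2)*(z*b))+((4+2)*(2*a)))
Apply DISTRIBUTE at L (target: ((4+2)*(z*b))): (((4+2)*(z*b))+((4+2)*(2*a))) -> (((4*(z*b))+(2*(z*b)))+((4+2)*(2*a)))
Apply DISTRIBUTE at R (target: ((4+2)*(2*a))): (((4*(z*b))+(2*(z*b)))+((4+2)*(2*a))) -> (((4*(z*b))+(2*(z*b)))+((4*(2*a))+(2*(2*a))))
Apply SUBST(a,1): (((4*(z*b))+(2*(z*b)))+((4*(2*a))+(2*(2*a)))) -> (((4*(z*b))+(2*(z*b)))+((4*(2*1))+(2*(2*1))))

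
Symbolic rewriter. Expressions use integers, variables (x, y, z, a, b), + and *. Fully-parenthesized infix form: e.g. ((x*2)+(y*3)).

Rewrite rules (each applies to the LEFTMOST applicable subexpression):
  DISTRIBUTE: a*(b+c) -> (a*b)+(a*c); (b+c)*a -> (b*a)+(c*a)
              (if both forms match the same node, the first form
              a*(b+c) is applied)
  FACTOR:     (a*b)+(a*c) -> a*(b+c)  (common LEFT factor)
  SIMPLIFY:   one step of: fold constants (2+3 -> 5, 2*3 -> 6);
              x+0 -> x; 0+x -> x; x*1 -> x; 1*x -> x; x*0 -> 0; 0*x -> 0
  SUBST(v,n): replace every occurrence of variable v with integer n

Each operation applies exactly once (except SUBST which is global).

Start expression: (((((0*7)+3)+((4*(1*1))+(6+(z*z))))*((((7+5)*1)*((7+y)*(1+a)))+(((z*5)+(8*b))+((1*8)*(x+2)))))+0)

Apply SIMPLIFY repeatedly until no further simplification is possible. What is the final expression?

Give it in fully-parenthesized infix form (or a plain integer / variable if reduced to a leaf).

Start: (((((0*7)+3)+((4*(1*1))+(6+(z*z))))*((((7+5)*1)*((7+y)*(1+a)))+(((z*5)+(8*b))+((1*8)*(x+2)))))+0)
Step 1: at root: (((((0*7)+3)+((4*(1*1))+(6+(z*z))))*((((7+5)*1)*((7+y)*(1+a)))+(((z*5)+(8*b))+((1*8)*(x+2)))))+0) -> ((((0*7)+3)+((4*(1*1))+(6+(z*z))))*((((7+5)*1)*((7+y)*(1+a)))+(((z*5)+(8*b))+((1*8)*(x+2))))); overall: (((((0*7)+3)+((4*(1*1))+(6+(z*z))))*((((7+5)*1)*((7+y)*(1+a)))+(((z*5)+(8*b))+((1*8)*(x+2)))))+0) -> ((((0*7)+3)+((4*(1*1))+(6+(z*z))))*((((7+5)*1)*((7+y)*(1+a)))+(((z*5)+(8*b))+((1*8)*(x+2)))))
Step 2: at LLL: (0*7) -> 0; overall: ((((0*7)+3)+((4*(1*1))+(6+(z*z))))*((((7+5)*1)*((7+y)*(1+a)))+(((z*5)+(8*b))+((1*8)*(x+2))))) -> (((0+3)+((4*(1*1))+(6+(z*z))))*((((7+5)*1)*((7+y)*(1+a)))+(((z*5)+(8*b))+((1*8)*(x+2)))))
Step 3: at LL: (0+3) -> 3; overall: (((0+3)+((4*(1*1))+(6+(z*z))))*((((7+5)*1)*((7+y)*(1+a)))+(((z*5)+(8*b))+((1*8)*(x+2))))) -> ((3+((4*(1*1))+(6+(z*z))))*((((7+5)*1)*((7+y)*(1+a)))+(((z*5)+(8*b))+((1*8)*(x+2)))))
Step 4: at LRLR: (1*1) -> 1; overall: ((3+((4*(1*1))+(6+(z*z))))*((((7+5)*1)*((7+y)*(1+a)))+(((z*5)+(8*b))+((1*8)*(x+2))))) -> ((3+((4*1)+(6+(z*z))))*((((7+5)*1)*((7+y)*(1+a)))+(((z*5)+(8*b))+((1*8)*(x+2)))))
Step 5: at LRL: (4*1) -> 4; overall: ((3+((4*1)+(6+(z*z))))*((((7+5)*1)*((7+y)*(1+a)))+(((z*5)+(8*b))+((1*8)*(x+2))))) -> ((3+(4+(6+(z*z))))*((((7+5)*1)*((7+y)*(1+a)))+(((z*5)+(8*b))+((1*8)*(x+2)))))
Step 6: at RLL: ((7+5)*1) -> (7+5); overall: ((3+(4+(6+(z*z))))*((((7+5)*1)*((7+y)*(1+a)))+(((z*5)+(8*b))+((1*8)*(x+2))))) -> ((3+(4+(6+(z*z))))*(((7+5)*((7+y)*(1+a)))+(((z*5)+(8*b))+((1*8)*(x+2)))))
Step 7: at RLL: (7+5) -> 12; overall: ((3+(4+(6+(z*z))))*(((7+5)*((7+y)*(1+a)))+(((z*5)+(8*b))+((1*8)*(x+2))))) -> ((3+(4+(6+(z*z))))*((12*((7+y)*(1+a)))+(((z*5)+(8*b))+((1*8)*(x+2)))))
Step 8: at RRRL: (1*8) -> 8; overall: ((3+(4+(6+(z*z))))*((12*((7+y)*(1+a)))+(((z*5)+(8*b))+((1*8)*(x+2))))) -> ((3+(4+(6+(z*z))))*((12*((7+y)*(1+a)))+(((z*5)+(8*b))+(8*(x+2)))))
Fixed point: ((3+(4+(6+(z*z))))*((12*((7+y)*(1+a)))+(((z*5)+(8*b))+(8*(x+2)))))

Answer: ((3+(4+(6+(z*z))))*((12*((7+y)*(1+a)))+(((z*5)+(8*b))+(8*(x+2)))))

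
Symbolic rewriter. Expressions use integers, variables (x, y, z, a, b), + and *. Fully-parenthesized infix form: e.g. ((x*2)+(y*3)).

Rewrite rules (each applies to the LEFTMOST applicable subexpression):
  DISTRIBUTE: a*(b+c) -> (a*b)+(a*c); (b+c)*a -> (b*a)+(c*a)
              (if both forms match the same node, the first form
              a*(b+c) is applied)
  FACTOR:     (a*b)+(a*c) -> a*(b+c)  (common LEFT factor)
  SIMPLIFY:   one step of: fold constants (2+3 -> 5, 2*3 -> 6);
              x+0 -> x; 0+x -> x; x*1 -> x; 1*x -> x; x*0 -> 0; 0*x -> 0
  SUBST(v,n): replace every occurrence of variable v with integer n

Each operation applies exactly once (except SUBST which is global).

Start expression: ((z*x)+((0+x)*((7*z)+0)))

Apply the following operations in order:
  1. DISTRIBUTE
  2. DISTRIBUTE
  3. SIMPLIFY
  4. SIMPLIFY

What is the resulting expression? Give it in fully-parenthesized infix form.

Answer: ((z*x)+((x*(7*z))+((0+x)*0)))

Derivation:
Start: ((z*x)+((0+x)*((7*z)+0)))
Apply DISTRIBUTE at R (target: ((0+x)*((7*z)+0))): ((z*x)+((0+x)*((7*z)+0))) -> ((z*x)+(((0+x)*(7*z))+((0+x)*0)))
Apply DISTRIBUTE at RL (target: ((0+x)*(7*z))): ((z*x)+(((0+x)*(7*z))+((0+x)*0))) -> ((z*x)+(((0*(7*z))+(x*(7*z)))+((0+x)*0)))
Apply SIMPLIFY at RLL (target: (0*(7*z))): ((z*x)+(((0*(7*z))+(x*(7*z)))+((0+x)*0))) -> ((z*x)+((0+(x*(7*z)))+((0+x)*0)))
Apply SIMPLIFY at RL (target: (0+(x*(7*z)))): ((z*x)+((0+(x*(7*z)))+((0+x)*0))) -> ((z*x)+((x*(7*z))+((0+x)*0)))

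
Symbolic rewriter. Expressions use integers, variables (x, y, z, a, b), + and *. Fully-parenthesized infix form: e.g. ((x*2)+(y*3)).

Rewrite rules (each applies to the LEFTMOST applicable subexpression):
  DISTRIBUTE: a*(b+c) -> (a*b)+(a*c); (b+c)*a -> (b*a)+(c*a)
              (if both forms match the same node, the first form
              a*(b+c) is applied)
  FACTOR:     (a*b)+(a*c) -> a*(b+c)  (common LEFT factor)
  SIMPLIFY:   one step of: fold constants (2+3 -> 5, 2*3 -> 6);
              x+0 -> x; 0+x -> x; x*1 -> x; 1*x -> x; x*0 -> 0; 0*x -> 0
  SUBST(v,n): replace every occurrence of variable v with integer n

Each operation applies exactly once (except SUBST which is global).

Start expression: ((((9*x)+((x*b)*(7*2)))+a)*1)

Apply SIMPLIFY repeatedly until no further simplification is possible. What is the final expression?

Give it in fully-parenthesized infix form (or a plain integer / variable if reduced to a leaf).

Answer: (((9*x)+((x*b)*14))+a)

Derivation:
Start: ((((9*x)+((x*b)*(7*2)))+a)*1)
Step 1: at root: ((((9*x)+((x*b)*(7*2)))+a)*1) -> (((9*x)+((x*b)*(7*2)))+a); overall: ((((9*x)+((x*b)*(7*2)))+a)*1) -> (((9*x)+((x*b)*(7*2)))+a)
Step 2: at LRR: (7*2) -> 14; overall: (((9*x)+((x*b)*(7*2)))+a) -> (((9*x)+((x*b)*14))+a)
Fixed point: (((9*x)+((x*b)*14))+a)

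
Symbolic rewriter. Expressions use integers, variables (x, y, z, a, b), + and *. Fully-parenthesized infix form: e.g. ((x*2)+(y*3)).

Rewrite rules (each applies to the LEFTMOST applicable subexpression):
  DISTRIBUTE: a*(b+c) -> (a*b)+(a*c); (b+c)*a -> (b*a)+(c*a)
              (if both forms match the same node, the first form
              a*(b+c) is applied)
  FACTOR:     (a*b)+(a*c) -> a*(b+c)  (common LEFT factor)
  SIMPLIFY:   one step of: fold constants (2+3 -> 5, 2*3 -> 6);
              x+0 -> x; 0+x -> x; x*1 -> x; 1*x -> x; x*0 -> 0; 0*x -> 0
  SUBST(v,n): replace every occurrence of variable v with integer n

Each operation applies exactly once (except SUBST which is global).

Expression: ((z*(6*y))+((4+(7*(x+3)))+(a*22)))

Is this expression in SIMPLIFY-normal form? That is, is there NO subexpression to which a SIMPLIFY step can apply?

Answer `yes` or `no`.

Answer: yes

Derivation:
Expression: ((z*(6*y))+((4+(7*(x+3)))+(a*22)))
Scanning for simplifiable subexpressions (pre-order)...
  at root: ((z*(6*y))+((4+(7*(x+3)))+(a*22))) (not simplifiable)
  at L: (z*(6*y)) (not simplifiable)
  at LR: (6*y) (not simplifiable)
  at R: ((4+(7*(x+3)))+(a*22)) (not simplifiable)
  at RL: (4+(7*(x+3))) (not simplifiable)
  at RLR: (7*(x+3)) (not simplifiable)
  at RLRR: (x+3) (not simplifiable)
  at RR: (a*22) (not simplifiable)
Result: no simplifiable subexpression found -> normal form.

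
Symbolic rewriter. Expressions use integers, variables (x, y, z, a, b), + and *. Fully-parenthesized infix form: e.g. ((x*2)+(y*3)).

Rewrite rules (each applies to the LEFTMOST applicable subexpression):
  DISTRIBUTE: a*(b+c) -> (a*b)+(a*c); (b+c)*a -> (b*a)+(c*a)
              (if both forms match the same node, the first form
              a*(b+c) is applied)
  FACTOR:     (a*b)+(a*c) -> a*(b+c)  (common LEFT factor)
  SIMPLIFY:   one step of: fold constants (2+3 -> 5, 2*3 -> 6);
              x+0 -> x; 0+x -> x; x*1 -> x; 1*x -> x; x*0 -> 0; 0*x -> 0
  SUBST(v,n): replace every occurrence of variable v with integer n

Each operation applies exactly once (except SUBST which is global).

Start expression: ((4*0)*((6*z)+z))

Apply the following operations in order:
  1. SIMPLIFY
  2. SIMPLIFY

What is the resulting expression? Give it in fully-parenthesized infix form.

Answer: 0

Derivation:
Start: ((4*0)*((6*z)+z))
Apply SIMPLIFY at L (target: (4*0)): ((4*0)*((6*z)+z)) -> (0*((6*z)+z))
Apply SIMPLIFY at root (target: (0*((6*z)+z))): (0*((6*z)+z)) -> 0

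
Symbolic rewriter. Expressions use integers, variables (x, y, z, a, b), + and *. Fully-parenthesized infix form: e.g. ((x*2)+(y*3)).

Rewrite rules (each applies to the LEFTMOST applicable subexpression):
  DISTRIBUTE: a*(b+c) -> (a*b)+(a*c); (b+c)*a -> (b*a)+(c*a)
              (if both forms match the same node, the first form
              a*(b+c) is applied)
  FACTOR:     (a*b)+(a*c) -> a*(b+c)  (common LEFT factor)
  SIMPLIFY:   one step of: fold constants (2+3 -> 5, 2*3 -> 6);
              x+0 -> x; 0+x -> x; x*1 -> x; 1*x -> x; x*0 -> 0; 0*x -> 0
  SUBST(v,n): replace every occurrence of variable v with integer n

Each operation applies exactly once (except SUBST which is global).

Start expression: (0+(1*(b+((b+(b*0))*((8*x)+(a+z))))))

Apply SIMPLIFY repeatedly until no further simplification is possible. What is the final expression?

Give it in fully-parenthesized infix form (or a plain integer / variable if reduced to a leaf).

Start: (0+(1*(b+((b+(b*0))*((8*x)+(a+z))))))
Step 1: at root: (0+(1*(b+((b+(b*0))*((8*x)+(a+z)))))) -> (1*(b+((b+(b*0))*((8*x)+(a+z))))); overall: (0+(1*(b+((b+(b*0))*((8*x)+(a+z)))))) -> (1*(b+((b+(b*0))*((8*x)+(a+z)))))
Step 2: at root: (1*(b+((b+(b*0))*((8*x)+(a+z))))) -> (b+((b+(b*0))*((8*x)+(a+z)))); overall: (1*(b+((b+(b*0))*((8*x)+(a+z))))) -> (b+((b+(b*0))*((8*x)+(a+z))))
Step 3: at RLR: (b*0) -> 0; overall: (b+((b+(b*0))*((8*x)+(a+z)))) -> (b+((b+0)*((8*x)+(a+z))))
Step 4: at RL: (b+0) -> b; overall: (b+((b+0)*((8*x)+(a+z)))) -> (b+(b*((8*x)+(a+z))))
Fixed point: (b+(b*((8*x)+(a+z))))

Answer: (b+(b*((8*x)+(a+z))))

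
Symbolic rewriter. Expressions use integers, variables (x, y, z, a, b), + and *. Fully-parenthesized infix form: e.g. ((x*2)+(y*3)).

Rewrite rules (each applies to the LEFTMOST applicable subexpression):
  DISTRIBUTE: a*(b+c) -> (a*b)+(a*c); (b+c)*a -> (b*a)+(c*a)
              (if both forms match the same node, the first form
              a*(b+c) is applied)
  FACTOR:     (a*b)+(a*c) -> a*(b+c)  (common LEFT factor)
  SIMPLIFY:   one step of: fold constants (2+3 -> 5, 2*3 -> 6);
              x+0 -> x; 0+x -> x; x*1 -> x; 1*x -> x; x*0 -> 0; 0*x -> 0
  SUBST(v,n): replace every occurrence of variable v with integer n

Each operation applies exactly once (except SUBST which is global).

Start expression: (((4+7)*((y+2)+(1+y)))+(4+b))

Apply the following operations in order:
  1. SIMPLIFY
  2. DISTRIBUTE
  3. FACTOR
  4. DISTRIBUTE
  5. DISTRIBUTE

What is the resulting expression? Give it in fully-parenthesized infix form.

Start: (((4+7)*((y+2)+(1+y)))+(4+b))
Apply SIMPLIFY at LL (target: (4+7)): (((4+7)*((y+2)+(1+y)))+(4+b)) -> ((11*((y+2)+(1+y)))+(4+b))
Apply DISTRIBUTE at L (target: (11*((y+2)+(1+y)))): ((11*((y+2)+(1+y)))+(4+b)) -> (((11*(y+2))+(11*(1+y)))+(4+b))
Apply FACTOR at L (target: ((11*(y+2))+(11*(1+y)))): (((11*(y+2))+(11*(1+y)))+(4+b)) -> ((11*((y+2)+(1+y)))+(4+b))
Apply DISTRIBUTE at L (target: (11*((y+2)+(1+y)))): ((11*((y+2)+(1+y)))+(4+b)) -> (((11*(y+2))+(11*(1+y)))+(4+b))
Apply DISTRIBUTE at LL (target: (11*(y+2))): (((11*(y+2))+(11*(1+y)))+(4+b)) -> ((((11*y)+(11*2))+(11*(1+y)))+(4+b))

Answer: ((((11*y)+(11*2))+(11*(1+y)))+(4+b))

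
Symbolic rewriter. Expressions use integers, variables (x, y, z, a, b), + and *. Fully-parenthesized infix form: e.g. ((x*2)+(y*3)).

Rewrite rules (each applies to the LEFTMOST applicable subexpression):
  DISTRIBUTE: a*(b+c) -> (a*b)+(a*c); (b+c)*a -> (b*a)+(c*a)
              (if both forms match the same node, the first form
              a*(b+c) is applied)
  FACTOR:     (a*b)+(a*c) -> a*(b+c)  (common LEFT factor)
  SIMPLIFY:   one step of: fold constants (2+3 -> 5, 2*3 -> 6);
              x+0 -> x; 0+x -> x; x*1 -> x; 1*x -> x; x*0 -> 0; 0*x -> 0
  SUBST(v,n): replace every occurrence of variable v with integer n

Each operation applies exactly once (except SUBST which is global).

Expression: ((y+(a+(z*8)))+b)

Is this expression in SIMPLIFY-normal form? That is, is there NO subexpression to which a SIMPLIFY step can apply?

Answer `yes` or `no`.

Answer: yes

Derivation:
Expression: ((y+(a+(z*8)))+b)
Scanning for simplifiable subexpressions (pre-order)...
  at root: ((y+(a+(z*8)))+b) (not simplifiable)
  at L: (y+(a+(z*8))) (not simplifiable)
  at LR: (a+(z*8)) (not simplifiable)
  at LRR: (z*8) (not simplifiable)
Result: no simplifiable subexpression found -> normal form.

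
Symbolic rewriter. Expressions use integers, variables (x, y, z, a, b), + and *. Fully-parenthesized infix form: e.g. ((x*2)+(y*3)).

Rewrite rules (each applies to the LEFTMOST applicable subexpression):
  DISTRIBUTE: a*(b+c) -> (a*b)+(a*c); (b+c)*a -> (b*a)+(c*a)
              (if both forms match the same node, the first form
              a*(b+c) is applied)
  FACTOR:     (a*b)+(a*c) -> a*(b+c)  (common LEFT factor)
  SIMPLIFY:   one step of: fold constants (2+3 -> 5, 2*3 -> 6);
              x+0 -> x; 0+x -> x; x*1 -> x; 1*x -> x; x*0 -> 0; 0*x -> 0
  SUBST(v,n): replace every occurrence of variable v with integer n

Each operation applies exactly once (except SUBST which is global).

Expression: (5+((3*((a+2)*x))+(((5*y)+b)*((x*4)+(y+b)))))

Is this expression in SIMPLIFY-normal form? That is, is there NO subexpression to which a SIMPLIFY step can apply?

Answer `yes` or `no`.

Expression: (5+((3*((a+2)*x))+(((5*y)+b)*((x*4)+(y+b)))))
Scanning for simplifiable subexpressions (pre-order)...
  at root: (5+((3*((a+2)*x))+(((5*y)+b)*((x*4)+(y+b))))) (not simplifiable)
  at R: ((3*((a+2)*x))+(((5*y)+b)*((x*4)+(y+b)))) (not simplifiable)
  at RL: (3*((a+2)*x)) (not simplifiable)
  at RLR: ((a+2)*x) (not simplifiable)
  at RLRL: (a+2) (not simplifiable)
  at RR: (((5*y)+b)*((x*4)+(y+b))) (not simplifiable)
  at RRL: ((5*y)+b) (not simplifiable)
  at RRLL: (5*y) (not simplifiable)
  at RRR: ((x*4)+(y+b)) (not simplifiable)
  at RRRL: (x*4) (not simplifiable)
  at RRRR: (y+b) (not simplifiable)
Result: no simplifiable subexpression found -> normal form.

Answer: yes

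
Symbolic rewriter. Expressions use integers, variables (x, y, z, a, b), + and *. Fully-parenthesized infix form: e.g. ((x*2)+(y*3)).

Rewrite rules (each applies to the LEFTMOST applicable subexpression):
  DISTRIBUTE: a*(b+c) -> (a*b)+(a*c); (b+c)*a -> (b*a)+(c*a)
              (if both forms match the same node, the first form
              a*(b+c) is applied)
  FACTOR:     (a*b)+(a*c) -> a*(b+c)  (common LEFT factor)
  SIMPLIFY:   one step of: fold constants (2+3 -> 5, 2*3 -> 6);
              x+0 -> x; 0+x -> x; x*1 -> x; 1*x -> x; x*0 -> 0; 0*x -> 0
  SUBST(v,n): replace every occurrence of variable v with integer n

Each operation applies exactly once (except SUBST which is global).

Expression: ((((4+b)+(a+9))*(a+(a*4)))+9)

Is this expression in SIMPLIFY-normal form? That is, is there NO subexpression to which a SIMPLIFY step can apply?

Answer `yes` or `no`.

Answer: yes

Derivation:
Expression: ((((4+b)+(a+9))*(a+(a*4)))+9)
Scanning for simplifiable subexpressions (pre-order)...
  at root: ((((4+b)+(a+9))*(a+(a*4)))+9) (not simplifiable)
  at L: (((4+b)+(a+9))*(a+(a*4))) (not simplifiable)
  at LL: ((4+b)+(a+9)) (not simplifiable)
  at LLL: (4+b) (not simplifiable)
  at LLR: (a+9) (not simplifiable)
  at LR: (a+(a*4)) (not simplifiable)
  at LRR: (a*4) (not simplifiable)
Result: no simplifiable subexpression found -> normal form.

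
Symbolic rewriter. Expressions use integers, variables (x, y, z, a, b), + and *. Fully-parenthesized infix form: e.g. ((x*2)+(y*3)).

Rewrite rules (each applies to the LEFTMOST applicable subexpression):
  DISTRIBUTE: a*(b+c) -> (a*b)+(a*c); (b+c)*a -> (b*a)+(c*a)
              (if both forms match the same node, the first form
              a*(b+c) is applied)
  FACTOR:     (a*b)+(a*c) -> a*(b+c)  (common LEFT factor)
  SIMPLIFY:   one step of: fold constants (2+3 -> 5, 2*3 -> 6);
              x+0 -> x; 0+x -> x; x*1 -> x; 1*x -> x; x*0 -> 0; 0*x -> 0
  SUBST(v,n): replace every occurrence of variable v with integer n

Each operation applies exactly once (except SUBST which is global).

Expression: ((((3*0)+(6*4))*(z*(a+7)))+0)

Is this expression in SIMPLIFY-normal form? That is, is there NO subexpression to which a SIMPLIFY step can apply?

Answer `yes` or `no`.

Answer: no

Derivation:
Expression: ((((3*0)+(6*4))*(z*(a+7)))+0)
Scanning for simplifiable subexpressions (pre-order)...
  at root: ((((3*0)+(6*4))*(z*(a+7)))+0) (SIMPLIFIABLE)
  at L: (((3*0)+(6*4))*(z*(a+7))) (not simplifiable)
  at LL: ((3*0)+(6*4)) (not simplifiable)
  at LLL: (3*0) (SIMPLIFIABLE)
  at LLR: (6*4) (SIMPLIFIABLE)
  at LR: (z*(a+7)) (not simplifiable)
  at LRR: (a+7) (not simplifiable)
Found simplifiable subexpr at path root: ((((3*0)+(6*4))*(z*(a+7)))+0)
One SIMPLIFY step would give: (((3*0)+(6*4))*(z*(a+7)))
-> NOT in normal form.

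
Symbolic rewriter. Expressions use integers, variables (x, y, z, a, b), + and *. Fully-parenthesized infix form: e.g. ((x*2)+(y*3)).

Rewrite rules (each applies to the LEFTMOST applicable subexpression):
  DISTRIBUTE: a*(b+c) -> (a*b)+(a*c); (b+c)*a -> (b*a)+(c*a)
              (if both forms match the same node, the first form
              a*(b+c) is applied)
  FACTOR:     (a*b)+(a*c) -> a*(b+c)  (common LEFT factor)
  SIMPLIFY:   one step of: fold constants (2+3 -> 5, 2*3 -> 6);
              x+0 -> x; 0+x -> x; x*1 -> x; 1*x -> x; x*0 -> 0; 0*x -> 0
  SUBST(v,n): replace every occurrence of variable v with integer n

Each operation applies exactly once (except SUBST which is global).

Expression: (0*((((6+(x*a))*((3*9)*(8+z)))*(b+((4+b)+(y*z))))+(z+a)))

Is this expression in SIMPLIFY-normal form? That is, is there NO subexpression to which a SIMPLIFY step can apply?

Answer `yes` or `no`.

Answer: no

Derivation:
Expression: (0*((((6+(x*a))*((3*9)*(8+z)))*(b+((4+b)+(y*z))))+(z+a)))
Scanning for simplifiable subexpressions (pre-order)...
  at root: (0*((((6+(x*a))*((3*9)*(8+z)))*(b+((4+b)+(y*z))))+(z+a))) (SIMPLIFIABLE)
  at R: ((((6+(x*a))*((3*9)*(8+z)))*(b+((4+b)+(y*z))))+(z+a)) (not simplifiable)
  at RL: (((6+(x*a))*((3*9)*(8+z)))*(b+((4+b)+(y*z)))) (not simplifiable)
  at RLL: ((6+(x*a))*((3*9)*(8+z))) (not simplifiable)
  at RLLL: (6+(x*a)) (not simplifiable)
  at RLLLR: (x*a) (not simplifiable)
  at RLLR: ((3*9)*(8+z)) (not simplifiable)
  at RLLRL: (3*9) (SIMPLIFIABLE)
  at RLLRR: (8+z) (not simplifiable)
  at RLR: (b+((4+b)+(y*z))) (not simplifiable)
  at RLRR: ((4+b)+(y*z)) (not simplifiable)
  at RLRRL: (4+b) (not simplifiable)
  at RLRRR: (y*z) (not simplifiable)
  at RR: (z+a) (not simplifiable)
Found simplifiable subexpr at path root: (0*((((6+(x*a))*((3*9)*(8+z)))*(b+((4+b)+(y*z))))+(z+a)))
One SIMPLIFY step would give: 0
-> NOT in normal form.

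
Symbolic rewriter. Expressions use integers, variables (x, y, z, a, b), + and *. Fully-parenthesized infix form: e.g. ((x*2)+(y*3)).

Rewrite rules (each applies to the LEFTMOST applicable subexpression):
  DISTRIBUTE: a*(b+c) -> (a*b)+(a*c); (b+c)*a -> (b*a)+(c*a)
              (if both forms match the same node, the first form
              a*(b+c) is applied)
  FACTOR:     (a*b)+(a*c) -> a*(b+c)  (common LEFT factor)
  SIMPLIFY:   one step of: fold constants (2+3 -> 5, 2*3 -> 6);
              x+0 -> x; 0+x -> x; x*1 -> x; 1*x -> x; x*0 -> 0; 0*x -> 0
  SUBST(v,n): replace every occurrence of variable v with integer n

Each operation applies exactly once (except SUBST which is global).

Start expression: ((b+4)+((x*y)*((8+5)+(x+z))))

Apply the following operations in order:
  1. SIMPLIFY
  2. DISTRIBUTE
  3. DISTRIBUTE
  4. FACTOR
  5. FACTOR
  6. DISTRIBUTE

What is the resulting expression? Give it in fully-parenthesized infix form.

Start: ((b+4)+((x*y)*((8+5)+(x+z))))
Apply SIMPLIFY at RRL (target: (8+5)): ((b+4)+((x*y)*((8+5)+(x+z)))) -> ((b+4)+((x*y)*(13+(x+z))))
Apply DISTRIBUTE at R (target: ((x*y)*(13+(x+z)))): ((b+4)+((x*y)*(13+(x+z)))) -> ((b+4)+(((x*y)*13)+((x*y)*(x+z))))
Apply DISTRIBUTE at RR (target: ((x*y)*(x+z))): ((b+4)+(((x*y)*13)+((x*y)*(x+z)))) -> ((b+4)+(((x*y)*13)+(((x*y)*x)+((x*y)*z))))
Apply FACTOR at RR (target: (((x*y)*x)+((x*y)*z))): ((b+4)+(((x*y)*13)+(((x*y)*x)+((x*y)*z)))) -> ((b+4)+(((x*y)*13)+((x*y)*(x+z))))
Apply FACTOR at R (target: (((x*y)*13)+((x*y)*(x+z)))): ((b+4)+(((x*y)*13)+((x*y)*(x+z)))) -> ((b+4)+((x*y)*(13+(x+z))))
Apply DISTRIBUTE at R (target: ((x*y)*(13+(x+z)))): ((b+4)+((x*y)*(13+(x+z)))) -> ((b+4)+(((x*y)*13)+((x*y)*(x+z))))

Answer: ((b+4)+(((x*y)*13)+((x*y)*(x+z))))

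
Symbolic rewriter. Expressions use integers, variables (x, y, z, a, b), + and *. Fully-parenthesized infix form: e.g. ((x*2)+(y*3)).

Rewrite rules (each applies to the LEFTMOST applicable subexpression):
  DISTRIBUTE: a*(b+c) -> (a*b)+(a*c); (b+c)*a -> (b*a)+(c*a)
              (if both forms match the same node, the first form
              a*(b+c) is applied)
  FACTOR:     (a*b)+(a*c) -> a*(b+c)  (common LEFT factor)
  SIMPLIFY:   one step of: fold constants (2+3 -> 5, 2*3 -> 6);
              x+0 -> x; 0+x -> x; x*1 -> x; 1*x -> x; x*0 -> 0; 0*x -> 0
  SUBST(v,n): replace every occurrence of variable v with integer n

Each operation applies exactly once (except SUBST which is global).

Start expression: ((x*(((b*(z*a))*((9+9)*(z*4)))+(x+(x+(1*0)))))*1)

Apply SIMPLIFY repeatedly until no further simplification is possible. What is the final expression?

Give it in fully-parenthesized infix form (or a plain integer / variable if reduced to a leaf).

Answer: (x*(((b*(z*a))*(18*(z*4)))+(x+x)))

Derivation:
Start: ((x*(((b*(z*a))*((9+9)*(z*4)))+(x+(x+(1*0)))))*1)
Step 1: at root: ((x*(((b*(z*a))*((9+9)*(z*4)))+(x+(x+(1*0)))))*1) -> (x*(((b*(z*a))*((9+9)*(z*4)))+(x+(x+(1*0))))); overall: ((x*(((b*(z*a))*((9+9)*(z*4)))+(x+(x+(1*0)))))*1) -> (x*(((b*(z*a))*((9+9)*(z*4)))+(x+(x+(1*0)))))
Step 2: at RLRL: (9+9) -> 18; overall: (x*(((b*(z*a))*((9+9)*(z*4)))+(x+(x+(1*0))))) -> (x*(((b*(z*a))*(18*(z*4)))+(x+(x+(1*0)))))
Step 3: at RRRR: (1*0) -> 0; overall: (x*(((b*(z*a))*(18*(z*4)))+(x+(x+(1*0))))) -> (x*(((b*(z*a))*(18*(z*4)))+(x+(x+0))))
Step 4: at RRR: (x+0) -> x; overall: (x*(((b*(z*a))*(18*(z*4)))+(x+(x+0)))) -> (x*(((b*(z*a))*(18*(z*4)))+(x+x)))
Fixed point: (x*(((b*(z*a))*(18*(z*4)))+(x+x)))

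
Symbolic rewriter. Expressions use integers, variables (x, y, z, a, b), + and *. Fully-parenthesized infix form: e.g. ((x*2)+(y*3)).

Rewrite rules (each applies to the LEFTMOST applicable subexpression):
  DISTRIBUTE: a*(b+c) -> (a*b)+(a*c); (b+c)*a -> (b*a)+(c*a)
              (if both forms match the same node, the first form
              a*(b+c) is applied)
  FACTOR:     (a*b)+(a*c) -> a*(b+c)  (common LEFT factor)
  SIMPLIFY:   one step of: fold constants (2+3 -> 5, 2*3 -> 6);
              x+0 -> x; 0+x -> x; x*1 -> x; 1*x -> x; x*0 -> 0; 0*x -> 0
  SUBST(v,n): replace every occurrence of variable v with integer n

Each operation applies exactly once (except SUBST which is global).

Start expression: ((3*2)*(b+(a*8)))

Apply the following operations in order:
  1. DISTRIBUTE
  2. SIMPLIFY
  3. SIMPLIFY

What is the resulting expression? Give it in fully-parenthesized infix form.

Answer: ((6*b)+(6*(a*8)))

Derivation:
Start: ((3*2)*(b+(a*8)))
Apply DISTRIBUTE at root (target: ((3*2)*(b+(a*8)))): ((3*2)*(b+(a*8))) -> (((3*2)*b)+((3*2)*(a*8)))
Apply SIMPLIFY at LL (target: (3*2)): (((3*2)*b)+((3*2)*(a*8))) -> ((6*b)+((3*2)*(a*8)))
Apply SIMPLIFY at RL (target: (3*2)): ((6*b)+((3*2)*(a*8))) -> ((6*b)+(6*(a*8)))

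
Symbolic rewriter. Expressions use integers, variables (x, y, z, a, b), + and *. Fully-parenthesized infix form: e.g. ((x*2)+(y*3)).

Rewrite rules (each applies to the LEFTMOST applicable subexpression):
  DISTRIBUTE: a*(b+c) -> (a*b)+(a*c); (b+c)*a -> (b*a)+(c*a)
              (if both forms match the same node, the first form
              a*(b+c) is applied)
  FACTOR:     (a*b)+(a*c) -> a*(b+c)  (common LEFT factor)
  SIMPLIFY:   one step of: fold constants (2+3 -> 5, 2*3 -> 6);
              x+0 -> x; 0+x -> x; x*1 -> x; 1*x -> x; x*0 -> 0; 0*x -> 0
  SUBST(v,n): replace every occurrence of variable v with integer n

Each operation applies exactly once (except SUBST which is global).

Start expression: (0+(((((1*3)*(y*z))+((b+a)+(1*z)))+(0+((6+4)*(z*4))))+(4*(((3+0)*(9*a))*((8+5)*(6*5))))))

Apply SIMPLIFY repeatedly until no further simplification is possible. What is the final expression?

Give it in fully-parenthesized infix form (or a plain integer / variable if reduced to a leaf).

Answer: ((((3*(y*z))+((b+a)+z))+(10*(z*4)))+(4*((3*(9*a))*390)))

Derivation:
Start: (0+(((((1*3)*(y*z))+((b+a)+(1*z)))+(0+((6+4)*(z*4))))+(4*(((3+0)*(9*a))*((8+5)*(6*5))))))
Step 1: at root: (0+(((((1*3)*(y*z))+((b+a)+(1*z)))+(0+((6+4)*(z*4))))+(4*(((3+0)*(9*a))*((8+5)*(6*5)))))) -> (((((1*3)*(y*z))+((b+a)+(1*z)))+(0+((6+4)*(z*4))))+(4*(((3+0)*(9*a))*((8+5)*(6*5))))); overall: (0+(((((1*3)*(y*z))+((b+a)+(1*z)))+(0+((6+4)*(z*4))))+(4*(((3+0)*(9*a))*((8+5)*(6*5)))))) -> (((((1*3)*(y*z))+((b+a)+(1*z)))+(0+((6+4)*(z*4))))+(4*(((3+0)*(9*a))*((8+5)*(6*5)))))
Step 2: at LLLL: (1*3) -> 3; overall: (((((1*3)*(y*z))+((b+a)+(1*z)))+(0+((6+4)*(z*4))))+(4*(((3+0)*(9*a))*((8+5)*(6*5))))) -> ((((3*(y*z))+((b+a)+(1*z)))+(0+((6+4)*(z*4))))+(4*(((3+0)*(9*a))*((8+5)*(6*5)))))
Step 3: at LLRR: (1*z) -> z; overall: ((((3*(y*z))+((b+a)+(1*z)))+(0+((6+4)*(z*4))))+(4*(((3+0)*(9*a))*((8+5)*(6*5))))) -> ((((3*(y*z))+((b+a)+z))+(0+((6+4)*(z*4))))+(4*(((3+0)*(9*a))*((8+5)*(6*5)))))
Step 4: at LR: (0+((6+4)*(z*4))) -> ((6+4)*(z*4)); overall: ((((3*(y*z))+((b+a)+z))+(0+((6+4)*(z*4))))+(4*(((3+0)*(9*a))*((8+5)*(6*5))))) -> ((((3*(y*z))+((b+a)+z))+((6+4)*(z*4)))+(4*(((3+0)*(9*a))*((8+5)*(6*5)))))
Step 5: at LRL: (6+4) -> 10; overall: ((((3*(y*z))+((b+a)+z))+((6+4)*(z*4)))+(4*(((3+0)*(9*a))*((8+5)*(6*5))))) -> ((((3*(y*z))+((b+a)+z))+(10*(z*4)))+(4*(((3+0)*(9*a))*((8+5)*(6*5)))))
Step 6: at RRLL: (3+0) -> 3; overall: ((((3*(y*z))+((b+a)+z))+(10*(z*4)))+(4*(((3+0)*(9*a))*((8+5)*(6*5))))) -> ((((3*(y*z))+((b+a)+z))+(10*(z*4)))+(4*((3*(9*a))*((8+5)*(6*5)))))
Step 7: at RRRL: (8+5) -> 13; overall: ((((3*(y*z))+((b+a)+z))+(10*(z*4)))+(4*((3*(9*a))*((8+5)*(6*5))))) -> ((((3*(y*z))+((b+a)+z))+(10*(z*4)))+(4*((3*(9*a))*(13*(6*5)))))
Step 8: at RRRR: (6*5) -> 30; overall: ((((3*(y*z))+((b+a)+z))+(10*(z*4)))+(4*((3*(9*a))*(13*(6*5))))) -> ((((3*(y*z))+((b+a)+z))+(10*(z*4)))+(4*((3*(9*a))*(13*30))))
Step 9: at RRR: (13*30) -> 390; overall: ((((3*(y*z))+((b+a)+z))+(10*(z*4)))+(4*((3*(9*a))*(13*30)))) -> ((((3*(y*z))+((b+a)+z))+(10*(z*4)))+(4*((3*(9*a))*390)))
Fixed point: ((((3*(y*z))+((b+a)+z))+(10*(z*4)))+(4*((3*(9*a))*390)))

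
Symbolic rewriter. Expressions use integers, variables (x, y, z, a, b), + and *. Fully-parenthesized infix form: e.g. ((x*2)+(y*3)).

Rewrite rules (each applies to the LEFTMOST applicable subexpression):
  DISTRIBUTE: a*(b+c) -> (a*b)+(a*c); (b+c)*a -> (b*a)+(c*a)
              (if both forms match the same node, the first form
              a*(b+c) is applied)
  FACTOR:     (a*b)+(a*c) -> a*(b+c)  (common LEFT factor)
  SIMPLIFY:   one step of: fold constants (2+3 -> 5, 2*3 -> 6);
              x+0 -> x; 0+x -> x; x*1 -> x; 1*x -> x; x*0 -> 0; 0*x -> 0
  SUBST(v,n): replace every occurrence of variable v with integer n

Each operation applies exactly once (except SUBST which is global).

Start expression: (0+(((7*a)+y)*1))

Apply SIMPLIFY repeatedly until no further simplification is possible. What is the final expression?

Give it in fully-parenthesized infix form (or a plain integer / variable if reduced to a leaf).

Start: (0+(((7*a)+y)*1))
Step 1: at root: (0+(((7*a)+y)*1)) -> (((7*a)+y)*1); overall: (0+(((7*a)+y)*1)) -> (((7*a)+y)*1)
Step 2: at root: (((7*a)+y)*1) -> ((7*a)+y); overall: (((7*a)+y)*1) -> ((7*a)+y)
Fixed point: ((7*a)+y)

Answer: ((7*a)+y)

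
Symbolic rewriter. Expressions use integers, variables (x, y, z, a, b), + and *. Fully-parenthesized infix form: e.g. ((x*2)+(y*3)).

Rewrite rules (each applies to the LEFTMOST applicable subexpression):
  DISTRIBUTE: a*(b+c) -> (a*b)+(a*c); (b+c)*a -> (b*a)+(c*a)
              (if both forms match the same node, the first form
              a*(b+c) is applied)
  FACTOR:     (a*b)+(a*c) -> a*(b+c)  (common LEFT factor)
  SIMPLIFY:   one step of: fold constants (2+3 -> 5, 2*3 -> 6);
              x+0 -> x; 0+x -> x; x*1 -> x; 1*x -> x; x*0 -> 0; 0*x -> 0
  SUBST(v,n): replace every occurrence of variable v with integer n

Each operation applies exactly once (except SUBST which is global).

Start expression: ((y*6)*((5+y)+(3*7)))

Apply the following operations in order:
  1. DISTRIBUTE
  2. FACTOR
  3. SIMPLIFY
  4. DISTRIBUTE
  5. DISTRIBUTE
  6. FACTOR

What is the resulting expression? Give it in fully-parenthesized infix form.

Answer: (((y*6)*(5+y))+((y*6)*21))

Derivation:
Start: ((y*6)*((5+y)+(3*7)))
Apply DISTRIBUTE at root (target: ((y*6)*((5+y)+(3*7)))): ((y*6)*((5+y)+(3*7))) -> (((y*6)*(5+y))+((y*6)*(3*7)))
Apply FACTOR at root (target: (((y*6)*(5+y))+((y*6)*(3*7)))): (((y*6)*(5+y))+((y*6)*(3*7))) -> ((y*6)*((5+y)+(3*7)))
Apply SIMPLIFY at RR (target: (3*7)): ((y*6)*((5+y)+(3*7))) -> ((y*6)*((5+y)+21))
Apply DISTRIBUTE at root (target: ((y*6)*((5+y)+21))): ((y*6)*((5+y)+21)) -> (((y*6)*(5+y))+((y*6)*21))
Apply DISTRIBUTE at L (target: ((y*6)*(5+y))): (((y*6)*(5+y))+((y*6)*21)) -> ((((y*6)*5)+((y*6)*y))+((y*6)*21))
Apply FACTOR at L (target: (((y*6)*5)+((y*6)*y))): ((((y*6)*5)+((y*6)*y))+((y*6)*21)) -> (((y*6)*(5+y))+((y*6)*21))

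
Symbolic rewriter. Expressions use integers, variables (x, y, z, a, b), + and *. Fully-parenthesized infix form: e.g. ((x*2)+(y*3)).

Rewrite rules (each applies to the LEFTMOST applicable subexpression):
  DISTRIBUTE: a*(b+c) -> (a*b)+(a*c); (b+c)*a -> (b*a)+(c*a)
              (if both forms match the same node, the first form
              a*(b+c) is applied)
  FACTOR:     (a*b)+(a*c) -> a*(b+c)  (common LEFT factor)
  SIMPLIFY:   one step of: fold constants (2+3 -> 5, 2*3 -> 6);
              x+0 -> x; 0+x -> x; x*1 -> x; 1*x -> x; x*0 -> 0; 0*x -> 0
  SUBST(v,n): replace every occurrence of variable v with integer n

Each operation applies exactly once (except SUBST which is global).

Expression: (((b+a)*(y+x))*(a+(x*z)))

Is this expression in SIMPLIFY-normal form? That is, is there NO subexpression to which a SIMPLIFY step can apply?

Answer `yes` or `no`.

Answer: yes

Derivation:
Expression: (((b+a)*(y+x))*(a+(x*z)))
Scanning for simplifiable subexpressions (pre-order)...
  at root: (((b+a)*(y+x))*(a+(x*z))) (not simplifiable)
  at L: ((b+a)*(y+x)) (not simplifiable)
  at LL: (b+a) (not simplifiable)
  at LR: (y+x) (not simplifiable)
  at R: (a+(x*z)) (not simplifiable)
  at RR: (x*z) (not simplifiable)
Result: no simplifiable subexpression found -> normal form.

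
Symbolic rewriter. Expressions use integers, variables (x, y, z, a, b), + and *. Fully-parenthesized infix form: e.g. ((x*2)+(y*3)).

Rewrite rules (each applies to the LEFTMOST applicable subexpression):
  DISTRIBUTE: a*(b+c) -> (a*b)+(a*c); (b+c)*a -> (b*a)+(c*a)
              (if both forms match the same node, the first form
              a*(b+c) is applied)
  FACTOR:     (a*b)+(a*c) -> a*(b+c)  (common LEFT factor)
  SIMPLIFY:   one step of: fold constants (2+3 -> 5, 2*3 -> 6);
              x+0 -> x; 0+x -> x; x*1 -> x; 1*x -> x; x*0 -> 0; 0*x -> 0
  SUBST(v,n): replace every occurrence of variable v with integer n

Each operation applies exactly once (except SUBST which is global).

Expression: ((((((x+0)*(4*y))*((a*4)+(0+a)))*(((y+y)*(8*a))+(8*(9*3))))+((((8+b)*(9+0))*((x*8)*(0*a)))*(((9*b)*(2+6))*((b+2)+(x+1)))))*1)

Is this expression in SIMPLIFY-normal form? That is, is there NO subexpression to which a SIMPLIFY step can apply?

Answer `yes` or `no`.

Expression: ((((((x+0)*(4*y))*((a*4)+(0+a)))*(((y+y)*(8*a))+(8*(9*3))))+((((8+b)*(9+0))*((x*8)*(0*a)))*(((9*b)*(2+6))*((b+2)+(x+1)))))*1)
Scanning for simplifiable subexpressions (pre-order)...
  at root: ((((((x+0)*(4*y))*((a*4)+(0+a)))*(((y+y)*(8*a))+(8*(9*3))))+((((8+b)*(9+0))*((x*8)*(0*a)))*(((9*b)*(2+6))*((b+2)+(x+1)))))*1) (SIMPLIFIABLE)
  at L: (((((x+0)*(4*y))*((a*4)+(0+a)))*(((y+y)*(8*a))+(8*(9*3))))+((((8+b)*(9+0))*((x*8)*(0*a)))*(((9*b)*(2+6))*((b+2)+(x+1))))) (not simplifiable)
  at LL: ((((x+0)*(4*y))*((a*4)+(0+a)))*(((y+y)*(8*a))+(8*(9*3)))) (not simplifiable)
  at LLL: (((x+0)*(4*y))*((a*4)+(0+a))) (not simplifiable)
  at LLLL: ((x+0)*(4*y)) (not simplifiable)
  at LLLLL: (x+0) (SIMPLIFIABLE)
  at LLLLR: (4*y) (not simplifiable)
  at LLLR: ((a*4)+(0+a)) (not simplifiable)
  at LLLRL: (a*4) (not simplifiable)
  at LLLRR: (0+a) (SIMPLIFIABLE)
  at LLR: (((y+y)*(8*a))+(8*(9*3))) (not simplifiable)
  at LLRL: ((y+y)*(8*a)) (not simplifiable)
  at LLRLL: (y+y) (not simplifiable)
  at LLRLR: (8*a) (not simplifiable)
  at LLRR: (8*(9*3)) (not simplifiable)
  at LLRRR: (9*3) (SIMPLIFIABLE)
  at LR: ((((8+b)*(9+0))*((x*8)*(0*a)))*(((9*b)*(2+6))*((b+2)+(x+1)))) (not simplifiable)
  at LRL: (((8+b)*(9+0))*((x*8)*(0*a))) (not simplifiable)
  at LRLL: ((8+b)*(9+0)) (not simplifiable)
  at LRLLL: (8+b) (not simplifiable)
  at LRLLR: (9+0) (SIMPLIFIABLE)
  at LRLR: ((x*8)*(0*a)) (not simplifiable)
  at LRLRL: (x*8) (not simplifiable)
  at LRLRR: (0*a) (SIMPLIFIABLE)
  at LRR: (((9*b)*(2+6))*((b+2)+(x+1))) (not simplifiable)
  at LRRL: ((9*b)*(2+6)) (not simplifiable)
  at LRRLL: (9*b) (not simplifiable)
  at LRRLR: (2+6) (SIMPLIFIABLE)
  at LRRR: ((b+2)+(x+1)) (not simplifiable)
  at LRRRL: (b+2) (not simplifiable)
  at LRRRR: (x+1) (not simplifiable)
Found simplifiable subexpr at path root: ((((((x+0)*(4*y))*((a*4)+(0+a)))*(((y+y)*(8*a))+(8*(9*3))))+((((8+b)*(9+0))*((x*8)*(0*a)))*(((9*b)*(2+6))*((b+2)+(x+1)))))*1)
One SIMPLIFY step would give: (((((x+0)*(4*y))*((a*4)+(0+a)))*(((y+y)*(8*a))+(8*(9*3))))+((((8+b)*(9+0))*((x*8)*(0*a)))*(((9*b)*(2+6))*((b+2)+(x+1)))))
-> NOT in normal form.

Answer: no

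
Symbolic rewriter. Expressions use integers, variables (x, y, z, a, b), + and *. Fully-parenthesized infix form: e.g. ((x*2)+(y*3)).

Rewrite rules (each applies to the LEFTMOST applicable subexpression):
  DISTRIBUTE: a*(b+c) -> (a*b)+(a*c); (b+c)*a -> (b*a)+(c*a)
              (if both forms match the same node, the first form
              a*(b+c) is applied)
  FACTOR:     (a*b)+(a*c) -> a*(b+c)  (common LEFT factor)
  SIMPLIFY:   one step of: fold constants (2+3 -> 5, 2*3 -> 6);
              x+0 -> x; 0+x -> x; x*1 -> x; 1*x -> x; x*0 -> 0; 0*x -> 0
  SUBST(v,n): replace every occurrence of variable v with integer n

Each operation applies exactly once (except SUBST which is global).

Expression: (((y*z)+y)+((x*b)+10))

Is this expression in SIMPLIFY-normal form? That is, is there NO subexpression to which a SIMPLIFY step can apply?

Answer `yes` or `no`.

Answer: yes

Derivation:
Expression: (((y*z)+y)+((x*b)+10))
Scanning for simplifiable subexpressions (pre-order)...
  at root: (((y*z)+y)+((x*b)+10)) (not simplifiable)
  at L: ((y*z)+y) (not simplifiable)
  at LL: (y*z) (not simplifiable)
  at R: ((x*b)+10) (not simplifiable)
  at RL: (x*b) (not simplifiable)
Result: no simplifiable subexpression found -> normal form.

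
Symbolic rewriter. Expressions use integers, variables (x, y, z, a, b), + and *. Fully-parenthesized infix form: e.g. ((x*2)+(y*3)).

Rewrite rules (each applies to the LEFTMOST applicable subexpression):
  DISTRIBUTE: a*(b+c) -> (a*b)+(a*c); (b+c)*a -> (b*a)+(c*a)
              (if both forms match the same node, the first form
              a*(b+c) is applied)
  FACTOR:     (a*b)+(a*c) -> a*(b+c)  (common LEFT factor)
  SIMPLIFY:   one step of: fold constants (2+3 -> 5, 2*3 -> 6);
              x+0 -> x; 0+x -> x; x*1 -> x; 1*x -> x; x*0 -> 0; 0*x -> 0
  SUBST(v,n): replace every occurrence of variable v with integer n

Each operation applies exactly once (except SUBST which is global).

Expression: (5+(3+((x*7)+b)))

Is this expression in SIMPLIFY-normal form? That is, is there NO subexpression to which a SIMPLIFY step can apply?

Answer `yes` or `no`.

Answer: yes

Derivation:
Expression: (5+(3+((x*7)+b)))
Scanning for simplifiable subexpressions (pre-order)...
  at root: (5+(3+((x*7)+b))) (not simplifiable)
  at R: (3+((x*7)+b)) (not simplifiable)
  at RR: ((x*7)+b) (not simplifiable)
  at RRL: (x*7) (not simplifiable)
Result: no simplifiable subexpression found -> normal form.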